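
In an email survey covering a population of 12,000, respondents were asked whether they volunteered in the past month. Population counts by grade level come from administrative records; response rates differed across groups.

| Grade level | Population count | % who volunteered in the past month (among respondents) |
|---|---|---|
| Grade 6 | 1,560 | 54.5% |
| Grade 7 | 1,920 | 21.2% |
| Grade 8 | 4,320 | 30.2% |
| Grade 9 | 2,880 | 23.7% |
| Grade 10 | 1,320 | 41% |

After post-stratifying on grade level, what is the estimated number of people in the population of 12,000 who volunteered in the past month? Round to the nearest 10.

3,790

Each cell contributes its population count × the respondent rate:
  Grade 6: 1,560 × 54.5% = 850.2
  Grade 7: 1,920 × 21.2% = 407.04
  Grade 8: 4,320 × 30.2% = 1304.64
  Grade 9: 2,880 × 23.7% = 682.56
  Grade 10: 1,320 × 41% = 541.2
Estimated total = 3785.64 → 3,790.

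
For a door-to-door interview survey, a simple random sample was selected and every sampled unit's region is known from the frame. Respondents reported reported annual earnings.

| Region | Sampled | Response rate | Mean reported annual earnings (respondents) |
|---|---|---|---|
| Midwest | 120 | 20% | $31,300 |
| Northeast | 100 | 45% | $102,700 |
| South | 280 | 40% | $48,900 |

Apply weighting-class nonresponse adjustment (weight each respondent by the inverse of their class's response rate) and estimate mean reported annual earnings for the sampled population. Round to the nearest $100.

$55,400

Weighting each respondent by the inverse class response rate inflates each class back to its sampled size, so the class weight is n_sampled:
  Midwest: 120 × 31,300 = 3,756,000
  Northeast: 100 × 102,700 = 10,270,000
  South: 280 × 48,900 = 13,692,000
Adjusted estimate = 27,718,000 / 500 = 55,436 → $55,400.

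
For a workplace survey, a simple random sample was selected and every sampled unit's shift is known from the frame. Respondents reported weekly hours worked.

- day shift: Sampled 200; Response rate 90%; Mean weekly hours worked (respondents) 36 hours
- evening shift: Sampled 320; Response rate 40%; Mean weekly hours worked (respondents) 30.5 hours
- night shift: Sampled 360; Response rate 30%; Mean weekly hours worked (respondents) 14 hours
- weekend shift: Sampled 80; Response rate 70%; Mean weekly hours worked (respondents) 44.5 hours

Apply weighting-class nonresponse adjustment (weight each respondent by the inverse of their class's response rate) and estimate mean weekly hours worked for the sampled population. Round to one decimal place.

26.6

Each respondent's weight = sampled/responded in their class; summing within a class gives n_sampled, so:
  day shift: 200 × 36 = 7200
  evening shift: 320 × 30.5 = 9760
  night shift: 360 × 14 = 5040
  weekend shift: 80 × 44.5 = 3560
Adjusted estimate = 25,560 / 960 = 26.625 → 26.6.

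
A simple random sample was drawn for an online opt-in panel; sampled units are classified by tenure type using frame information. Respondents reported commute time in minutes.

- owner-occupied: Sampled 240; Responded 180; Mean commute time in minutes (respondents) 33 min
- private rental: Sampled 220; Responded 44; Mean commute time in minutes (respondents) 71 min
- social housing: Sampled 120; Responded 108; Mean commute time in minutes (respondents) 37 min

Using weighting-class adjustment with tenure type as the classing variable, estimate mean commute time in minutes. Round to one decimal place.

Response rates by class: owner-occupied 180/240 = 75%, private rental 44/220 = 20%, social housing 108/120 = 90%.
Inverse-response-rate weighting restores each class to its sampled count, so class totals weight by n_sampled:
  owner-occupied: 240 × 33 = 7920
  private rental: 220 × 71 = 15,620
  social housing: 120 × 37 = 4440
Adjusted estimate = 27,980 / 580 = 48.2414 → 48.2.

48.2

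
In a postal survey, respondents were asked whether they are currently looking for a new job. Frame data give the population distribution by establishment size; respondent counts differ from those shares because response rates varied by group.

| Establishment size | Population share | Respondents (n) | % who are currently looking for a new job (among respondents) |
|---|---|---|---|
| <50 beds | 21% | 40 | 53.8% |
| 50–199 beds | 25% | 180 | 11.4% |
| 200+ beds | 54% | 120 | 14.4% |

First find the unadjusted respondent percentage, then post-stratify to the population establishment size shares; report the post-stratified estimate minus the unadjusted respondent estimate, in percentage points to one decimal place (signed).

Without adjustment, the pooled respondent share is:
  (40/340)×53.8 + (180/340)×11.4 + (120/340)×14.4 = 17.4471%
Post-stratified estimate weights by population shares:
  0.21×53.8 + 0.25×11.4 + 0.54×14.4 = 21.924%
Difference = 21.924 − 17.4471 = 4.4769 pp.

+4.5 percentage points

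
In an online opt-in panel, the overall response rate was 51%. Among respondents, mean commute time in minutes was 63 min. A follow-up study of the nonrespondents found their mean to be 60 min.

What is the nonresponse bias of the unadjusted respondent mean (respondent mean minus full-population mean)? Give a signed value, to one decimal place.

Nonresponse fraction = 1 − 0.51 = 0.49.
Bias = (nonresponse fraction) × (respondent mean − nonrespondent mean)
     = 0.49 × (63 − 60) = 0.49 × 3 = 1.47.

+1.5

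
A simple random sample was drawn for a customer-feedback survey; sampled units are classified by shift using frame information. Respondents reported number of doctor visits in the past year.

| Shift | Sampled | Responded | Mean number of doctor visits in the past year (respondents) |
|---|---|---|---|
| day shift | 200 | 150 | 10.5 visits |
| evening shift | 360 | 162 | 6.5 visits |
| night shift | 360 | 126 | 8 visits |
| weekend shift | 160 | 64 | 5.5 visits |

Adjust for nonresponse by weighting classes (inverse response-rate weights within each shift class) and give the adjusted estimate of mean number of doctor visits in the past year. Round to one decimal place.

7.6

Class response rates: day shift 150/200 = 75%, evening shift 162/360 = 45%, night shift 126/360 = 35%, weekend shift 64/160 = 40%.
With weight = n_sampled/n_responded per class, the weighted class total is n_sampled:
  day shift: 200 × 10.5 = 2100
  evening shift: 360 × 6.5 = 2340
  night shift: 360 × 8 = 2880
  weekend shift: 160 × 5.5 = 880
Adjusted estimate = 8200 / 1,080 = 7.59259 → 7.6.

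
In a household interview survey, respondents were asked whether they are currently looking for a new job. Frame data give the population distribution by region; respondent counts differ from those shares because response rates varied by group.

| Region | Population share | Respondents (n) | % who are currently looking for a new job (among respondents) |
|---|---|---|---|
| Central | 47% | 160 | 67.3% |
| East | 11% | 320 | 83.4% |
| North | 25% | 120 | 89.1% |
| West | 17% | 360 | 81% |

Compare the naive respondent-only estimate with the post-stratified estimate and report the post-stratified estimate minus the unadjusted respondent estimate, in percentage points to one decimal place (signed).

-3.7 percentage points

Unadjusted (pooled respondent) estimate weights by respondent counts:
  (160/960)×67.3 + (320/960)×83.4 + (120/960)×89.1 + (360/960)×81 = 80.5292%
Post-stratifying to population shares instead:
  0.47×67.3 + 0.11×83.4 + 0.25×89.1 + 0.17×81 = 76.85%
Difference = 76.85 − 80.5292 = -3.6792 pp.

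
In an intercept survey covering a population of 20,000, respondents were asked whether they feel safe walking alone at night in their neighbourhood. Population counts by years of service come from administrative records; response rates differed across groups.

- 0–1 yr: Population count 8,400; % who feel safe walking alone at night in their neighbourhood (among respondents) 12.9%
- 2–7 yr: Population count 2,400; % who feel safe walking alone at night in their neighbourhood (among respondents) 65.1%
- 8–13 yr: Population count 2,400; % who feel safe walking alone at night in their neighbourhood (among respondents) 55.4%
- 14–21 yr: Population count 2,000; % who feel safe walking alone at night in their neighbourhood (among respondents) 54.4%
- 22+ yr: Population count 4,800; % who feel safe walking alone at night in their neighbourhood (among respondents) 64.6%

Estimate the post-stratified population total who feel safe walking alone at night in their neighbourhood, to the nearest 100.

Each cell contributes its population count × the respondent rate:
  0–1 yr: 8,400 × 12.9% = 1083.6
  2–7 yr: 2,400 × 65.1% = 1562.4
  8–13 yr: 2,400 × 55.4% = 1329.6
  14–21 yr: 2,000 × 54.4% = 1088
  22+ yr: 4,800 × 64.6% = 3100.8
Estimated total = 8164.4 → 8,200.

8,200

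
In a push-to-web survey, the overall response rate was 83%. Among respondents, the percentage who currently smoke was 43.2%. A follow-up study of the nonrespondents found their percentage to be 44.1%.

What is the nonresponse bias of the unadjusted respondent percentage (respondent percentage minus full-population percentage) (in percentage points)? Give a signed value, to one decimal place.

Nonresponse fraction = 1 − 0.83 = 0.17.
Bias = (nonresponse fraction) × (respondent percentage − nonrespondent percentage)
     = 0.17 × (43.2 − 44.1) = 0.17 × -0.9 = -0.153.

-0.2 percentage points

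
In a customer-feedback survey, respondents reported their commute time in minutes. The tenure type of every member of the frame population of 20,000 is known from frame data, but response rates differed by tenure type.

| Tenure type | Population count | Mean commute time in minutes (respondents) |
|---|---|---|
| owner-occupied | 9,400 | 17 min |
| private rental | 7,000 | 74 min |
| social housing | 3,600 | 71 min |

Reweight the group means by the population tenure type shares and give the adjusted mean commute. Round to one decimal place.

46.7

Reweight to the known tenure type distribution:
  owner-occupied: (9,400/20,000) × 17 = 7.99
  private rental: (7,000/20,000) × 74 = 25.9
  social housing: (3,600/20,000) × 71 = 12.78
Post-stratified estimate = 46.67 → 46.7.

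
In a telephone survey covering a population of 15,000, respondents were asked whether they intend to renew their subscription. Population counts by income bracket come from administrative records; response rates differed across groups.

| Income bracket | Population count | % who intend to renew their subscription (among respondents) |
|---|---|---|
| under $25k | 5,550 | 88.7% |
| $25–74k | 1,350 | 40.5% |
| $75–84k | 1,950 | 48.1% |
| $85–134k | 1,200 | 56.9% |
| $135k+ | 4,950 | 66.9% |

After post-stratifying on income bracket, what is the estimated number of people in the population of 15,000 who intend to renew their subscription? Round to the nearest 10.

Each cell contributes its population count × the respondent rate:
  under $25k: 5,550 × 88.7% = 4922.85
  $25–74k: 1,350 × 40.5% = 546.75
  $75–84k: 1,950 × 48.1% = 937.95
  $85–134k: 1,200 × 56.9% = 682.8
  $135k+: 4,950 × 66.9% = 3311.55
Estimated total = 10401.9 → 10,400.

10,400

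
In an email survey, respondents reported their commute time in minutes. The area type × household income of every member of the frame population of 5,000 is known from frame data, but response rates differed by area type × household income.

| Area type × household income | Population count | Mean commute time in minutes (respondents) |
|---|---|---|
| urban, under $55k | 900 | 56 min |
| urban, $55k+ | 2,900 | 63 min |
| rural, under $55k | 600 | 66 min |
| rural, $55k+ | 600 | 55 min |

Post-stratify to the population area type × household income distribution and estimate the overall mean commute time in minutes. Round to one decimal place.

61.1

Reweight to the known area type × household income distribution:
  urban, under $55k: (900/5,000) × 56 = 10.08
  urban, $55k+: (2,900/5,000) × 63 = 36.54
  rural, under $55k: (600/5,000) × 66 = 7.92
  rural, $55k+: (600/5,000) × 55 = 6.6
Post-stratified estimate = 61.14 → 61.1.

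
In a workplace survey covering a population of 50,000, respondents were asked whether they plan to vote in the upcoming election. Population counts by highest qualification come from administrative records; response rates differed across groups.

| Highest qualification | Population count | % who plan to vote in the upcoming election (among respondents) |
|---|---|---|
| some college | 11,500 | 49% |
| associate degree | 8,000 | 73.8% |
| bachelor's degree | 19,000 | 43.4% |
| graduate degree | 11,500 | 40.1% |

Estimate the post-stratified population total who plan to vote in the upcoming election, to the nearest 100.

Estimated count per cell = population count × respondent percentage:
  some college: 11,500 × 49% = 5635
  associate degree: 8,000 × 73.8% = 5904
  bachelor's degree: 19,000 × 43.4% = 8246
  graduate degree: 11,500 × 40.1% = 4611.5
Estimated total = 24396.5 → 24,400.

24,400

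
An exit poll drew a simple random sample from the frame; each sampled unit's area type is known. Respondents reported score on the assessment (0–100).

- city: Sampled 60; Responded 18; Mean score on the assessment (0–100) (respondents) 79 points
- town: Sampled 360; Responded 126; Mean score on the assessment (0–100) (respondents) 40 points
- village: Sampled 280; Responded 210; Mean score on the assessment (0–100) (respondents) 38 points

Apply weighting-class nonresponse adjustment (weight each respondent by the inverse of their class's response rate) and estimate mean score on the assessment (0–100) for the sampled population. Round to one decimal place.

Class response rates: city 18/60 = 30%, town 126/360 = 35%, village 210/280 = 75%.
Each respondent's weight = sampled/responded in their class; summing within a class gives n_sampled, so:
  city: 60 × 79 = 4740
  town: 360 × 40 = 14,400
  village: 280 × 38 = 10,640
Adjusted estimate = 29,780 / 700 = 42.5429 → 42.5.

42.5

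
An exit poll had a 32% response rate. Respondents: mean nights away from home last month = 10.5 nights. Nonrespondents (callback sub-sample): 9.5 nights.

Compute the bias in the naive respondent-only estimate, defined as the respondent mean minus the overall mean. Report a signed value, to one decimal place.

+0.7

Nonresponse fraction = 1 − 0.32 = 0.68.
Bias = (nonresponse fraction) × (respondent mean − nonrespondent mean)
     = 0.68 × (10.5 − 9.5) = 0.68 × 1 = 0.68.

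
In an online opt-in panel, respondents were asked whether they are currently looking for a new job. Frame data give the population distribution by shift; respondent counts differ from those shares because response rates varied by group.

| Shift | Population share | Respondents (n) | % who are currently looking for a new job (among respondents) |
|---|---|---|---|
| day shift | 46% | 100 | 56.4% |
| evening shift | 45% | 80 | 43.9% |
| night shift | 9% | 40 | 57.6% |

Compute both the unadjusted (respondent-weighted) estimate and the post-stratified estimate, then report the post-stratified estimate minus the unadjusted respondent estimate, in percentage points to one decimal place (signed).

Naive respondent-only estimate (weights = respondent counts):
  (100/220)×56.4 + (80/220)×43.9 + (40/220)×57.6 = 52.0727%
Reweighting by population shift shares:
  0.46×56.4 + 0.45×43.9 + 0.09×57.6 = 50.883%
Difference = 50.883 − 52.0727 = -1.1897 pp.

-1.2 percentage points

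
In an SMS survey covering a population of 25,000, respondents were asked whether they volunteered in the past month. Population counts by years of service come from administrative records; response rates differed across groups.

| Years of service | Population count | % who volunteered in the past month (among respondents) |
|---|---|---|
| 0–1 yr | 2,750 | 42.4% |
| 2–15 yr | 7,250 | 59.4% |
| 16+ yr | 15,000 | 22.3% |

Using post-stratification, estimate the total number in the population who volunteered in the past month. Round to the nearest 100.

8,800

Each cell contributes its population count × the respondent rate:
  0–1 yr: 2,750 × 42.4% = 1166
  2–15 yr: 7,250 × 59.4% = 4306.5
  16+ yr: 15,000 × 22.3% = 3345
Estimated total = 8817.5 → 8,800.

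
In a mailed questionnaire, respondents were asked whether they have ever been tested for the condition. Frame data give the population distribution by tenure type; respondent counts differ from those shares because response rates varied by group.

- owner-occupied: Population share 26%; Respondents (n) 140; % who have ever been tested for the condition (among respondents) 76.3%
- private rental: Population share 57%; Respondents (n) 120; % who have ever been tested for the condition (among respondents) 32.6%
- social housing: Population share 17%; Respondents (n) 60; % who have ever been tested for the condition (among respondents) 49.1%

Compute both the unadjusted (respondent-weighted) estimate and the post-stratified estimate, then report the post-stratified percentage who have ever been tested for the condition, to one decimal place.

46.8%

Unadjusted (pooled respondent) estimate weights by respondent counts:
  (140/320)×76.3 + (120/320)×32.6 + (60/320)×49.1 = 54.8125%
Post-stratified estimate weights by population shares:
  0.26×76.3 + 0.57×32.6 + 0.17×49.1 = 46.767%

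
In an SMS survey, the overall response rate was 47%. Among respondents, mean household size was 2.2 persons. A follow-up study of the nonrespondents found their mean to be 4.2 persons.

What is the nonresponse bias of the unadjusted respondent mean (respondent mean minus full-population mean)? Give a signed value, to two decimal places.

-1.06

Nonresponse fraction = 1 − 0.47 = 0.53.
Bias = (nonresponse fraction) × (respondent mean − nonrespondent mean)
     = 0.53 × (2.2 − 4.2) = 0.53 × -2 = -1.06.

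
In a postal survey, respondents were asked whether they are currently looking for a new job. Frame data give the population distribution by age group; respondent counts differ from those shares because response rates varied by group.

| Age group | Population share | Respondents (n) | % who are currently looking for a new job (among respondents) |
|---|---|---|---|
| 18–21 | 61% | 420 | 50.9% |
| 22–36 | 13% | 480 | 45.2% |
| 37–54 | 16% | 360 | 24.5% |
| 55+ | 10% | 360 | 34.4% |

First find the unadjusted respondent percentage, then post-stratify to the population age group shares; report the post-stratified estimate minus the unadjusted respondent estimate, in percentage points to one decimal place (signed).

Without adjustment, the pooled respondent share is:
  (420/1620)×50.9 + (480/1620)×45.2 + (360/1620)×24.5 + (360/1620)×34.4 = 39.6778%
Post-stratified estimate weights by population shares:
  0.61×50.9 + 0.13×45.2 + 0.16×24.5 + 0.1×34.4 = 44.285%
Difference = 44.285 − 39.6778 = 4.6072 pp.

+4.6 percentage points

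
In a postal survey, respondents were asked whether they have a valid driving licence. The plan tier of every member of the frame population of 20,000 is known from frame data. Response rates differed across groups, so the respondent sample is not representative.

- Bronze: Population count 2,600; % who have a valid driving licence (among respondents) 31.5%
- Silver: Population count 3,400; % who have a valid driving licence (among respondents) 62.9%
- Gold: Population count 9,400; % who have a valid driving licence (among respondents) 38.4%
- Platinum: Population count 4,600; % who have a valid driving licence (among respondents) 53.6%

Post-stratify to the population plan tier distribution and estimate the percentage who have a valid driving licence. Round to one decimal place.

45.2%

Reweight to the known plan tier distribution:
  Bronze: (2,600/20,000) × 31.5 = 4.095
  Silver: (3,400/20,000) × 62.9 = 10.693
  Gold: (9,400/20,000) × 38.4 = 18.048
  Platinum: (4,600/20,000) × 53.6 = 12.328
Post-stratified estimate = 45.164 → 45.2%.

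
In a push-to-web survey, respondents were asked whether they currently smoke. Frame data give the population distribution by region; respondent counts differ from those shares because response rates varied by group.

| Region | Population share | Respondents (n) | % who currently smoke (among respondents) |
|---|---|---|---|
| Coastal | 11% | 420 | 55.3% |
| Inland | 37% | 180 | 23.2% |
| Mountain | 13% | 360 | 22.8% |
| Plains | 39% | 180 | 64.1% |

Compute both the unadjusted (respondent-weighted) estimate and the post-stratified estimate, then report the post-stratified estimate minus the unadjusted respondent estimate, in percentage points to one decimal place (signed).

Without adjustment, the pooled respondent share is:
  (420/1140)×55.3 + (180/1140)×23.2 + (360/1140)×22.8 + (180/1140)×64.1 = 41.3579%
Post-stratified estimate weights by population shares:
  0.11×55.3 + 0.37×23.2 + 0.13×22.8 + 0.39×64.1 = 42.63%
Difference = 42.63 − 41.3579 = 1.2721 pp.

+1.3 percentage points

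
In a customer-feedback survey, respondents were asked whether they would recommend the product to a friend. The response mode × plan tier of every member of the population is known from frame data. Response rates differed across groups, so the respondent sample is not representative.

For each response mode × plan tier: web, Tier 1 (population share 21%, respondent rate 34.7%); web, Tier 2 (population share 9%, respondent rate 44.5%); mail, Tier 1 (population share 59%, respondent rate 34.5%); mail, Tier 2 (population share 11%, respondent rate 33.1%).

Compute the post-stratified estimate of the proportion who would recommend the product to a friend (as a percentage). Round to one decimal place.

Each cell contributes population-share × respondent value:
  web, Tier 1: 0.21 × 34.7 = 7.287
  web, Tier 2: 0.09 × 44.5 = 4.005
  mail, Tier 1: 0.59 × 34.5 = 20.355
  mail, Tier 2: 0.11 × 33.1 = 3.641
Post-stratified estimate = 35.288 → 35.3%.

35.3%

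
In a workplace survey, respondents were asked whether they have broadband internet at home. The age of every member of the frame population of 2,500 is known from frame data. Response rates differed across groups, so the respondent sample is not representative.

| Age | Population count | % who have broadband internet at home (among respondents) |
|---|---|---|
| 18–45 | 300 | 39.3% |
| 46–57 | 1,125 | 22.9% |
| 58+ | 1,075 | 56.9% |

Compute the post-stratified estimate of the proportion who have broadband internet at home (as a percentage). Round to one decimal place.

Post-stratification weights by population share, not respondent share:
  18–45: (300/2,500) × 39.3 = 4.716
  46–57: (1,125/2,500) × 22.9 = 10.305
  58+: (1,075/2,500) × 56.9 = 24.467
Post-stratified estimate = 39.488 → 39.5%.

39.5%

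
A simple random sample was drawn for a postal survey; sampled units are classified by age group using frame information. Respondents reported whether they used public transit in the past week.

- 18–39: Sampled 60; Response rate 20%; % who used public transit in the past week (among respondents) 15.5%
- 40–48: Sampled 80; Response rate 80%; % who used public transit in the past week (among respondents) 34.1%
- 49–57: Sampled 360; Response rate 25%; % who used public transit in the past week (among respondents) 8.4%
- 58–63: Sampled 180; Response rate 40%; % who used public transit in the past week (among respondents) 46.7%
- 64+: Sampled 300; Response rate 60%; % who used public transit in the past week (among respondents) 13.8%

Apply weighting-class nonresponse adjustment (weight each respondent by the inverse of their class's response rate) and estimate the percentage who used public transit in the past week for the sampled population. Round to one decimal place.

19.6%

Weighting each respondent by the inverse class response rate inflates each class back to its sampled size, so the class weight is n_sampled:
  18–39: 60 × 15.5 = 930
  40–48: 80 × 34.1 = 2728
  49–57: 360 × 8.4 = 3024
  58–63: 180 × 46.7 = 8406
  64+: 300 × 13.8 = 4140
Adjusted estimate = 19,228 / 980 = 19.6204 → 19.6%.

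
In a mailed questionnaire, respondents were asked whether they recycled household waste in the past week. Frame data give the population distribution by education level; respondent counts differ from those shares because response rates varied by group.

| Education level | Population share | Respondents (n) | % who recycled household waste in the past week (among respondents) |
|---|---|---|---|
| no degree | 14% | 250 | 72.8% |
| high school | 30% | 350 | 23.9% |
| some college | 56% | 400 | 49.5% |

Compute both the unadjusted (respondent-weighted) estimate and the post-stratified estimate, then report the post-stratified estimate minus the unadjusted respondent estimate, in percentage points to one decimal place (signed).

Without adjustment, the pooled respondent share is:
  (250/1000)×72.8 + (350/1000)×23.9 + (400/1000)×49.5 = 46.365%
Post-stratified estimate weights by population shares:
  0.14×72.8 + 0.3×23.9 + 0.56×49.5 = 45.082%
Difference = 45.082 − 46.365 = -1.283 pp.

-1.3 percentage points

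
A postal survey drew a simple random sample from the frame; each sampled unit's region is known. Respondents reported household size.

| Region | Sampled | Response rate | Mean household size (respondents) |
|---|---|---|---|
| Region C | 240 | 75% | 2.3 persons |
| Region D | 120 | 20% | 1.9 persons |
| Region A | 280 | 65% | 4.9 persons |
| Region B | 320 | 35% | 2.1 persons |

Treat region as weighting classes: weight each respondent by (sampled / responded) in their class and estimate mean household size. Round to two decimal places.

Weighting each respondent by the inverse class response rate inflates each class back to its sampled size, so the class weight is n_sampled:
  Region C: 240 × 2.3 = 552
  Region D: 120 × 1.9 = 228
  Region A: 280 × 4.9 = 1372
  Region B: 320 × 2.1 = 672
Adjusted estimate = 2824 / 960 = 2.94167 → 2.94.

2.94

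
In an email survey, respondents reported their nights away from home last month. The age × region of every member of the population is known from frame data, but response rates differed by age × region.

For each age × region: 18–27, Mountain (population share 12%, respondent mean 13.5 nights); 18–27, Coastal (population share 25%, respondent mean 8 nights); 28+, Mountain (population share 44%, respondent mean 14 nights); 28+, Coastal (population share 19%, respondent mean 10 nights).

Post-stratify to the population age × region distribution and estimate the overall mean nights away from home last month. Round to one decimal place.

Post-stratification weights by population share, not respondent share:
  18–27, Mountain: 0.12 × 13.5 = 1.62
  18–27, Coastal: 0.25 × 8 = 2
  28+, Mountain: 0.44 × 14 = 6.16
  28+, Coastal: 0.19 × 10 = 1.9
Post-stratified estimate = 11.68 → 11.7.

11.7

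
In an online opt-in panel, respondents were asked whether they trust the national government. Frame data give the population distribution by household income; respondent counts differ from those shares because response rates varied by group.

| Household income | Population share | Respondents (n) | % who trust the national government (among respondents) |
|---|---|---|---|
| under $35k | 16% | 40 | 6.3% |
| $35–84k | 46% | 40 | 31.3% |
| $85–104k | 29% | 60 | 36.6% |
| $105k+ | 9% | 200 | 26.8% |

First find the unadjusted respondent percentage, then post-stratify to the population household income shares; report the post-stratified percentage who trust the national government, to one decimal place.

Naive respondent-only estimate (weights = respondent counts):
  (40/340)×6.3 + (40/340)×31.3 + (60/340)×36.6 + (200/340)×26.8 = 26.6471%
Reweighting by population household income shares:
  0.16×6.3 + 0.46×31.3 + 0.29×36.6 + 0.09×26.8 = 28.432%

28.4%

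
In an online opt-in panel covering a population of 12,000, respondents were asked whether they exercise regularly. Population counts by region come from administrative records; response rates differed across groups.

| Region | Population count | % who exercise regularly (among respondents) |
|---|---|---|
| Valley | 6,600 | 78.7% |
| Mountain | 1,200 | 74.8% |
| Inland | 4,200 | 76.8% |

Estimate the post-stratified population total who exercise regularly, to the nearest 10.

Apply each group's respondent rate to its population count:
  Valley: 6,600 × 78.7% = 5194.2
  Mountain: 1,200 × 74.8% = 897.6
  Inland: 4,200 × 76.8% = 3225.6
Estimated total = 9317.4 → 9,320.

9,320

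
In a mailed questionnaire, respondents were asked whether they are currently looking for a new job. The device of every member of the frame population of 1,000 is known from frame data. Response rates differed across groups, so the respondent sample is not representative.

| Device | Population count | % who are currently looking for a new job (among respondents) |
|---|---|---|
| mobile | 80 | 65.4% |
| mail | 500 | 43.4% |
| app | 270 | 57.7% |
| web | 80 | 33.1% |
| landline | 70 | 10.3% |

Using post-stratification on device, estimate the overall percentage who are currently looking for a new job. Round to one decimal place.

Weight each group's respondent value by its population share:
  mobile: (80/1,000) × 65.4 = 5.232
  mail: (500/1,000) × 43.4 = 21.7
  app: (270/1,000) × 57.7 = 15.579
  web: (80/1,000) × 33.1 = 2.648
  landline: (70/1,000) × 10.3 = 0.721
Post-stratified estimate = 45.88 → 45.9%.

45.9%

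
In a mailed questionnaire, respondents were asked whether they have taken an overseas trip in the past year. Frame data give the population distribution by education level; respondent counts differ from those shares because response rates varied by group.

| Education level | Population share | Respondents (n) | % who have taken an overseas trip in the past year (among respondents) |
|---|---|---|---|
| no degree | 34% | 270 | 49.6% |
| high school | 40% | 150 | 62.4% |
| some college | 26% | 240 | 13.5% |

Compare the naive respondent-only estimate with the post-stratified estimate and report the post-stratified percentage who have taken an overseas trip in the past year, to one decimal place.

45.3%

Naive respondent-only estimate (weights = respondent counts):
  (270/660)×49.6 + (150/660)×62.4 + (240/660)×13.5 = 39.3818%
Post-stratifying to population shares instead:
  0.34×49.6 + 0.4×62.4 + 0.26×13.5 = 45.334%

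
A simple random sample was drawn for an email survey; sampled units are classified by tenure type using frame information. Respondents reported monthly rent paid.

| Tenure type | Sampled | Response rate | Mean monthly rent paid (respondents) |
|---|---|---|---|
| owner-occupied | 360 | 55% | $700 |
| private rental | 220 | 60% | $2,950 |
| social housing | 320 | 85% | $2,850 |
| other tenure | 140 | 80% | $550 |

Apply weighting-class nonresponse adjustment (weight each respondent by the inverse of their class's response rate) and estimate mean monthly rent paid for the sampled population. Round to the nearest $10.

$1,820

With weight = n_sampled/n_responded per class, the weighted class total is n_sampled:
  owner-occupied: 360 × 700 = 252,000
  private rental: 220 × 2950 = 649,000
  social housing: 320 × 2850 = 912,000
  other tenure: 140 × 550 = 77,000
Adjusted estimate = 1,890,000 / 1,040 = 1817.31 → $1,820.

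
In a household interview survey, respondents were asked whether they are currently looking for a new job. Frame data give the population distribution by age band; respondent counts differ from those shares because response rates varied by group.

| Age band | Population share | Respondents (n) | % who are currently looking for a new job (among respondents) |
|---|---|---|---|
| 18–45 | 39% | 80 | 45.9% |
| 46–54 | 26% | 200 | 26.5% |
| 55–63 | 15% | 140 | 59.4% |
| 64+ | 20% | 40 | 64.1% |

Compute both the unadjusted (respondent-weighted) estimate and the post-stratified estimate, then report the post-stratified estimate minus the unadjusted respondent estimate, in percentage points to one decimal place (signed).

+3.4 percentage points

Naive respondent-only estimate (weights = respondent counts):
  (80/460)×45.9 + (200/460)×26.5 + (140/460)×59.4 + (40/460)×64.1 = 43.1565%
Post-stratified estimate weights by population shares:
  0.39×45.9 + 0.26×26.5 + 0.15×59.4 + 0.2×64.1 = 46.521%
Difference = 46.521 − 43.1565 = 3.3645 pp.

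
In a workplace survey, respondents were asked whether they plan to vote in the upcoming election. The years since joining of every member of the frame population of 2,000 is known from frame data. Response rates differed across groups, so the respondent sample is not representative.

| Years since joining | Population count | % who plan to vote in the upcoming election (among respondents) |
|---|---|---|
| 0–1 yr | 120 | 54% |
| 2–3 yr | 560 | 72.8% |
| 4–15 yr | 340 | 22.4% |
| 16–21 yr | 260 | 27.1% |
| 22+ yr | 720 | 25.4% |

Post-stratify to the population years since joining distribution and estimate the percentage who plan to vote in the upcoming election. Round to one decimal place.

Reweight to the known years since joining distribution:
  0–1 yr: (120/2,000) × 54 = 3.24
  2–3 yr: (560/2,000) × 72.8 = 20.384
  4–15 yr: (340/2,000) × 22.4 = 3.808
  16–21 yr: (260/2,000) × 27.1 = 3.523
  22+ yr: (720/2,000) × 25.4 = 9.144
Post-stratified estimate = 40.099 → 40.1%.

40.1%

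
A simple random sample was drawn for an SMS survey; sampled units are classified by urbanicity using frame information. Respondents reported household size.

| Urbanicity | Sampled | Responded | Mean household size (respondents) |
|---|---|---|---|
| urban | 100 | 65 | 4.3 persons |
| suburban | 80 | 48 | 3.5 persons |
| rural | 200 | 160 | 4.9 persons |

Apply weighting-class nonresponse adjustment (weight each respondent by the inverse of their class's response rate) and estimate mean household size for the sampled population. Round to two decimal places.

Response rates by class: urban 65/100 = 65%, suburban 48/80 = 60%, rural 160/200 = 80%.
With weight = n_sampled/n_responded per class, the weighted class total is n_sampled:
  urban: 100 × 4.3 = 430
  suburban: 80 × 3.5 = 280
  rural: 200 × 4.9 = 980
Adjusted estimate = 1690 / 380 = 4.44737 → 4.45.

4.45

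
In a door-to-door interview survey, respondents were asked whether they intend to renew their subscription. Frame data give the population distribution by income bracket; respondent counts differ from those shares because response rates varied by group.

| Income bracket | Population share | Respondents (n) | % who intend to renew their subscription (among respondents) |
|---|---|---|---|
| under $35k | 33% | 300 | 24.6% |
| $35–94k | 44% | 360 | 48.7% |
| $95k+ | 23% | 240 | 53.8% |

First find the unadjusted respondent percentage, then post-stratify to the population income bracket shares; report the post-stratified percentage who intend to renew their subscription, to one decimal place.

41.9%

Without adjustment, the pooled respondent share is:
  (300/900)×24.6 + (360/900)×48.7 + (240/900)×53.8 = 42.0267%
Post-stratified estimate weights by population shares:
  0.33×24.6 + 0.44×48.7 + 0.23×53.8 = 41.92%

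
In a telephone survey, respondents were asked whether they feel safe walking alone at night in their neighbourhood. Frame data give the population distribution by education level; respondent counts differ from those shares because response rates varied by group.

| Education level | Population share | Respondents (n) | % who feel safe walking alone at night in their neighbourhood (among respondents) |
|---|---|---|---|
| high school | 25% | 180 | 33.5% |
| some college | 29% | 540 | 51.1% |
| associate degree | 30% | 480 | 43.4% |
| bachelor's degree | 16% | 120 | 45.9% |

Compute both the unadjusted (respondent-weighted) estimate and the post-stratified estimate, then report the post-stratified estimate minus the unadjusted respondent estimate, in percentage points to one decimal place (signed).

-1.9 percentage points

Without adjustment, the pooled respondent share is:
  (180/1320)×33.5 + (540/1320)×51.1 + (480/1320)×43.4 + (120/1320)×45.9 = 45.4273%
Reweighting by population education level shares:
  0.25×33.5 + 0.29×51.1 + 0.3×43.4 + 0.16×45.9 = 43.558%
Difference = 43.558 − 45.4273 = -1.8693 pp.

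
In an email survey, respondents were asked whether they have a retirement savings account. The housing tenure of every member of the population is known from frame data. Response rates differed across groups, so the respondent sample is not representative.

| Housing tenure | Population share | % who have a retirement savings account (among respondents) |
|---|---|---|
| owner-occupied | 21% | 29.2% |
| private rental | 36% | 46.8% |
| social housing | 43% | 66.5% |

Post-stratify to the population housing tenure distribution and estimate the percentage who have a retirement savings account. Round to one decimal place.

51.6%

Post-stratification weights by population share, not respondent share:
  owner-occupied: 0.21 × 29.2 = 6.132
  private rental: 0.36 × 46.8 = 16.848
  social housing: 0.43 × 66.5 = 28.595
Post-stratified estimate = 51.575 → 51.6%.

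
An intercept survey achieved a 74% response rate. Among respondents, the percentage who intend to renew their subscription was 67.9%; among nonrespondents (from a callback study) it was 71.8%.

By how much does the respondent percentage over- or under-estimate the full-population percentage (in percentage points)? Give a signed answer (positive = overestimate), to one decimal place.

-1.0 percentage points

Nonresponse fraction = 1 − 0.74 = 0.26.
Bias = (nonresponse fraction) × (respondent percentage − nonrespondent percentage)
     = 0.26 × (67.9 − 71.8) = 0.26 × -3.9 = -1.014.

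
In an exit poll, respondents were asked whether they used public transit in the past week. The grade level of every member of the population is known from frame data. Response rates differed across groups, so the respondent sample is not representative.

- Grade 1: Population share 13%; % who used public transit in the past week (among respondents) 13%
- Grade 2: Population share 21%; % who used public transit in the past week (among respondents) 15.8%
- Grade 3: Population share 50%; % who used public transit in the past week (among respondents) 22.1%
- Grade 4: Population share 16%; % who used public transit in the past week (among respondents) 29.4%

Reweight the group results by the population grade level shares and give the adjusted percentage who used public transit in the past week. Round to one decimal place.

20.8%

Each cell contributes population-share × respondent value:
  Grade 1: 0.13 × 13 = 1.69
  Grade 2: 0.21 × 15.8 = 3.318
  Grade 3: 0.5 × 22.1 = 11.05
  Grade 4: 0.16 × 29.4 = 4.704
Post-stratified estimate = 20.762 → 20.8%.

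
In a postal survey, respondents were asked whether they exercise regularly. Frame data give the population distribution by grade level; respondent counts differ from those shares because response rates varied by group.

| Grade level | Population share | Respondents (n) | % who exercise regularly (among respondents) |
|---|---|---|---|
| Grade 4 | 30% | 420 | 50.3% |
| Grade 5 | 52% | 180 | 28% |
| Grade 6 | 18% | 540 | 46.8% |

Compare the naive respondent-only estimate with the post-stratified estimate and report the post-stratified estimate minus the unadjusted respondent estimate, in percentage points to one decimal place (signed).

Naive respondent-only estimate (weights = respondent counts):
  (420/1140)×50.3 + (180/1140)×28 + (540/1140)×46.8 = 45.1211%
Post-stratifying to population shares instead:
  0.3×50.3 + 0.52×28 + 0.18×46.8 = 38.074%
Difference = 38.074 − 45.1211 = -7.0471 pp.

-7.0 percentage points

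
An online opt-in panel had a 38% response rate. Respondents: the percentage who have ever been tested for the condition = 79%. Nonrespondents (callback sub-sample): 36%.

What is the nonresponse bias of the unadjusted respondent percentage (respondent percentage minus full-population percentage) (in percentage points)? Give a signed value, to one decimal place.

+26.7 percentage points

Nonresponse fraction = 1 − 0.38 = 0.62.
Bias = (nonresponse fraction) × (respondent percentage − nonrespondent percentage)
     = 0.62 × (79 − 36) = 0.62 × 43 = 26.66.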